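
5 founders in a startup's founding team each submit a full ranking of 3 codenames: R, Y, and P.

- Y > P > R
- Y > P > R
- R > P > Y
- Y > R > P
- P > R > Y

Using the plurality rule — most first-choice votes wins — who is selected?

Y

First-place vote totals:
  R: 1
  Y: 3
  P: 1
Y has the most first-place votes.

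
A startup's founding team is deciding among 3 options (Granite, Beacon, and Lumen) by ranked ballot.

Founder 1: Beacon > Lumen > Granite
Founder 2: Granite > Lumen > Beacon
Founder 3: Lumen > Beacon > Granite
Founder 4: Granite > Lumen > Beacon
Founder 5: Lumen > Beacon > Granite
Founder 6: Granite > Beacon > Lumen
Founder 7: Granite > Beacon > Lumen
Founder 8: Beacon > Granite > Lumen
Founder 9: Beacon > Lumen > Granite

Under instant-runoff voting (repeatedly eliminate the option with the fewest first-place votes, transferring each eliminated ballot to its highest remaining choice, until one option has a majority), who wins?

Beacon

Round 1: Granite 4, Beacon 3, Lumen 2. Lumen has the fewest and is eliminated.
Round 2: Beacon 5, Granite 4. Beacon has a majority.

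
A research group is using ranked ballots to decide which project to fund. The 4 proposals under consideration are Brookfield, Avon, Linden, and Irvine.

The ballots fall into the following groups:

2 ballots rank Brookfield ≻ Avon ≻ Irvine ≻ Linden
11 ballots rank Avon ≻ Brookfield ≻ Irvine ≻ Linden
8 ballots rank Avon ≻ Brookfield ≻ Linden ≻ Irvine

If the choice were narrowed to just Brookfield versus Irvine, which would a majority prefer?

Ballots ranking Brookfield above Irvine: 2+11+8 = 21.
Ballots ranking Irvine above Brookfield: 0.
Brookfield wins the head-to-head, 21–0.

Brookfield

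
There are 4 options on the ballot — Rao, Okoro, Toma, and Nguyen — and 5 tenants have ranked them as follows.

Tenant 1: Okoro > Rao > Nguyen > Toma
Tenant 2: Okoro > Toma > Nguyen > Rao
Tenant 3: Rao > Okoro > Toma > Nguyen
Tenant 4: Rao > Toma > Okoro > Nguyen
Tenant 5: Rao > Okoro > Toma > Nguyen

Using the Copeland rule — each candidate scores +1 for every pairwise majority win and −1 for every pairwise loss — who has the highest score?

Rao

Pairwise results:
  Rao vs Okoro: Rao wins 3–2.
  Rao vs Toma: Rao wins 4–1.
  Rao vs Nguyen: Rao wins 4–1.
  Okoro vs Toma: Okoro wins 4–1.
  Okoro vs Nguyen: Okoro wins 5–0.
  Toma vs Nguyen: Toma wins 4–1.
Copeland scores (wins − losses):
  Rao: 3 − 0 = 3
  Okoro: 2 − 1 = 1
  Toma: 1 − 2 = -1
  Nguyen: 0 − 3 = -3
Rao has the best Copeland score.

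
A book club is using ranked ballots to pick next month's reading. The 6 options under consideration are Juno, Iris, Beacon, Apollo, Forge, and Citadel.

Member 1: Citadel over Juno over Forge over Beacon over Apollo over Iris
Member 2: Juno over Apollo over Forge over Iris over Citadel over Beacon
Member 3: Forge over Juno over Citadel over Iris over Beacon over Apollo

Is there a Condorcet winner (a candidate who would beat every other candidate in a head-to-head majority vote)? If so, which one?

Head-to-head results (3 voters total):
Juno vs Iris: Juno wins 3–0.
Juno vs Beacon: Juno wins 3–0.
Juno vs Apollo: Juno wins 3–0.
Juno vs Forge: Juno wins 2–1.
Juno vs Citadel: Juno wins 2–1.
Iris vs Beacon: Iris wins 2–1.
Iris vs Apollo: Apollo wins 2–1.
Iris vs Forge: Forge wins 3–0.
Iris vs Citadel: Citadel wins 2–1.
Beacon vs Apollo: Beacon wins 2–1.
Beacon vs Forge: Forge wins 3–0.
Beacon vs Citadel: Citadel wins 3–0.
Apollo vs Forge: Forge wins 2–1.
Apollo vs Citadel: Citadel wins 2–1.
Forge vs Citadel: Forge wins 2–1.
Juno beats each rival — Iris (3–0), Beacon (3–0), Apollo (3–0), Forge (2–1), Citadel (2–1) — so Juno is the Condorcet winner.

Juno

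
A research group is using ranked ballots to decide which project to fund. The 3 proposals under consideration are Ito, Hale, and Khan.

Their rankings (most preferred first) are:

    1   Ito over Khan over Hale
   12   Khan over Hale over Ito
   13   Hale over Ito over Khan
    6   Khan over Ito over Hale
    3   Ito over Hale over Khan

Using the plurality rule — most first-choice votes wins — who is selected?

First-place vote totals:
  Ito: 4
  Hale: 13
  Khan: 18
Khan has the most first-place votes.

Khan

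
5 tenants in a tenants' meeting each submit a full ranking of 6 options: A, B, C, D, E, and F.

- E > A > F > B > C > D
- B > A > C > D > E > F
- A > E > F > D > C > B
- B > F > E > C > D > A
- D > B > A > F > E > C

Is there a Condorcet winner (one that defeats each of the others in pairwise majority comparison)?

Yes

Head-to-head results (5 voters total):
A vs B: B wins 3–2.
A vs C: A wins 4–1.
A vs D: A wins 3–2.
A vs E: A wins 3–2.
A vs F: A wins 4–1.
B vs C: B wins 4–1.
B vs D: B wins 3–2.
B vs E: B wins 3–2.
B vs F: B wins 3–2.
C vs D: C wins 3–2.
C vs E: E wins 4–1.
C vs F: F wins 4–1.
D vs E: E wins 3–2.
D vs F: F wins 3–2.
E vs F: E wins 3–2.
B beats each rival — A (3–2), C (4–1), D (3–2), E (3–2), F (3–2) — so B is the Condorcet winner.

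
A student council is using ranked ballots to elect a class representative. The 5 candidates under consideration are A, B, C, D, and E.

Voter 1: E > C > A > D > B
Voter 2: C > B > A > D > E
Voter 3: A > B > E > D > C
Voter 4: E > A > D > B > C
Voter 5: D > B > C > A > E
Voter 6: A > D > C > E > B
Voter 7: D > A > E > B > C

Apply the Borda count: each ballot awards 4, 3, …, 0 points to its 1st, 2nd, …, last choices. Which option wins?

A

Borda scores:
  A: 2 + 2 + 4 + 3 + 1 + 4 + 3 = 19
  B: 0 + 3 + 3 + 1 + 3 + 0 + 1 = 11
  C: 3 + 4 + 0 + 0 + 2 + 2 + 0 = 11
  D: 1 + 1 + 1 + 2 + 4 + 3 + 4 = 16
  E: 4 + 0 + 2 + 4 + 0 + 1 + 2 = 13
A has the highest total.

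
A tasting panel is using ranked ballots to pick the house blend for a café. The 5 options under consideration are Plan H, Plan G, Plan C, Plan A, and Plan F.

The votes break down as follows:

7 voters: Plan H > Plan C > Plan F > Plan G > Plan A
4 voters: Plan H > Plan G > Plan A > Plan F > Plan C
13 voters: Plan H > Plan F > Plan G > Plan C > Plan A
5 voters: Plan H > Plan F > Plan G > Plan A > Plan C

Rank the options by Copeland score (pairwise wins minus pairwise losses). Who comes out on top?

Pairwise results:
  Plan H vs Plan G: Plan H wins 29–0.
  Plan H vs Plan C: Plan H wins 29–0.
  Plan H vs Plan A: Plan H wins 29–0.
  Plan H vs Plan F: Plan H wins 29–0.
  Plan G vs Plan C: Plan G wins 22–7.
  Plan G vs Plan A: Plan G wins 29–0.
  Plan G vs Plan F: Plan F wins 25–4.
  Plan C vs Plan A: Plan C wins 20–9.
  Plan C vs Plan F: Plan F wins 22–7.
  Plan A vs Plan F: Plan F wins 25–4.
Copeland scores (wins − losses):
  Plan H: 4 − 0 = 4
  Plan G: 2 − 2 = 0
  Plan C: 1 − 3 = -2
  Plan A: 0 − 4 = -4
  Plan F: 3 − 1 = 2
Plan H has the best Copeland score.

Plan H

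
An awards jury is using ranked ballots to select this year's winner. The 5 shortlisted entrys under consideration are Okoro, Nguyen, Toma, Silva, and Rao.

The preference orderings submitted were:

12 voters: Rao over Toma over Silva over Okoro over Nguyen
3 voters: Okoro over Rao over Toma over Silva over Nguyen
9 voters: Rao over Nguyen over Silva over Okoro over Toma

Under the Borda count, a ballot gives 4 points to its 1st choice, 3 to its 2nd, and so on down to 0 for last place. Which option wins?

Rao

Borda scores:
  Okoro: 12·1 + 3·4 + 9·1 = 33
  Nguyen: 12·0 + 3·0 + 9·3 = 27
  Toma: 12·3 + 3·2 + 9·0 = 42
  Silva: 12·2 + 3·1 + 9·2 = 45
  Rao: 12·4 + 3·3 + 9·4 = 93
Rao has the highest total.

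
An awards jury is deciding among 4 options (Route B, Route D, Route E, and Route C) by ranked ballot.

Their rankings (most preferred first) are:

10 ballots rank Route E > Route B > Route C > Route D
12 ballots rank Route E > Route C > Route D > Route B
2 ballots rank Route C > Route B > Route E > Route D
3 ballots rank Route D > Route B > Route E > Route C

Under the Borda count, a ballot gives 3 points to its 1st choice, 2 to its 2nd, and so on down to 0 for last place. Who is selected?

Route E

Borda scores:
  Route B: 10·2 + 12·0 + 2·2 + 3·2 = 30
  Route D: 10·0 + 12·1 + 2·0 + 3·3 = 21
  Route E: 10·3 + 12·3 + 2·1 + 3·1 = 71
  Route C: 10·1 + 12·2 + 2·3 + 3·0 = 40
Route E has the highest total.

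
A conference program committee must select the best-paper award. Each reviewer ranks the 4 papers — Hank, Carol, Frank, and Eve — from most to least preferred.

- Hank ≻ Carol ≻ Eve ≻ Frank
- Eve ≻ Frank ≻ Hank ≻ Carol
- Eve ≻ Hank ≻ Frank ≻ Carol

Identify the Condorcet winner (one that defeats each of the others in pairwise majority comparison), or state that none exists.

Eve

Head-to-head results (3 voters total):
Hank vs Carol: Hank wins 3–0.
Hank vs Frank: Hank wins 2–1.
Hank vs Eve: Eve wins 2–1.
Carol vs Frank: Frank wins 2–1.
Carol vs Eve: Eve wins 2–1.
Frank vs Eve: Eve wins 3–0.
Eve beats each rival — Hank (2–1), Carol (2–1), Frank (3–0) — so Eve is the Condorcet winner.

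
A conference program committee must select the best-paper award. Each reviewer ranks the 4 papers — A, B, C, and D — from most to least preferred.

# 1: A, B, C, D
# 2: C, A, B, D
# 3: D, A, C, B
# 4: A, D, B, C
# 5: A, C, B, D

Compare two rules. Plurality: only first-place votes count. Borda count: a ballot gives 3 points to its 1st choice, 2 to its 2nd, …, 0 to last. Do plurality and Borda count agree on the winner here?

Yes

Plurality first-place counts: A 3, B 0, C 1, D 1 → A.
Borda totals: A 13, B 5, C 7, D 5 → A.
The two rules agree on A.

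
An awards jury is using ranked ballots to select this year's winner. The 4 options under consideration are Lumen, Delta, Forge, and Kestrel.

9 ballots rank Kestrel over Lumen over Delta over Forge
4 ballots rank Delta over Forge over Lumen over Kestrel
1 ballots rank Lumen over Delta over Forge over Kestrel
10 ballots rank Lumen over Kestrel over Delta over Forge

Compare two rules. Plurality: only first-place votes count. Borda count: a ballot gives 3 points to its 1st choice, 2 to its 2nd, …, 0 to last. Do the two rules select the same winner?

Plurality first-place counts: Lumen 11, Delta 4, Forge 0, Kestrel 9 → Lumen.
Borda totals: Lumen 55, Delta 33, Forge 9, Kestrel 47 → Lumen.
The two rules agree on Lumen.

Yes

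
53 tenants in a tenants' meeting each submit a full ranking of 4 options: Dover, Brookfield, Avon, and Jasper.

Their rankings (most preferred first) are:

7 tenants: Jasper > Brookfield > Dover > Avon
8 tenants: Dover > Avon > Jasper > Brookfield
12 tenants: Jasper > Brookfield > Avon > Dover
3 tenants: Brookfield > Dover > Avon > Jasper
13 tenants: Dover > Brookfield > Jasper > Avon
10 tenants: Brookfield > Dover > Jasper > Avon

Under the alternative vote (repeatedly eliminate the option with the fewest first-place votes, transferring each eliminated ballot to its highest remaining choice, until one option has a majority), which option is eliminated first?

Round 1: Dover 21, Jasper 19, Brookfield 13, Avon 0. Avon has the fewest and is eliminated.
Round 2: Dover 21, Jasper 19, Brookfield 13. Brookfield has the fewest and is eliminated.
Round 3: Dover 34, Jasper 19. Dover has a majority.

Avon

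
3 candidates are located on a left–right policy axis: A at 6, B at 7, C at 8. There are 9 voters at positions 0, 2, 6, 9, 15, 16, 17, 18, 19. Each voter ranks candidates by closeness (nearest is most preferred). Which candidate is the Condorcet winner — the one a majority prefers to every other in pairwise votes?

With single-peaked preferences on a line, the Condorcet winner is the candidate closest to the median voter.
The median voter (position 15) is closest to C at 8.
Check: C vs A — voters closer to C: 6 of 9.

C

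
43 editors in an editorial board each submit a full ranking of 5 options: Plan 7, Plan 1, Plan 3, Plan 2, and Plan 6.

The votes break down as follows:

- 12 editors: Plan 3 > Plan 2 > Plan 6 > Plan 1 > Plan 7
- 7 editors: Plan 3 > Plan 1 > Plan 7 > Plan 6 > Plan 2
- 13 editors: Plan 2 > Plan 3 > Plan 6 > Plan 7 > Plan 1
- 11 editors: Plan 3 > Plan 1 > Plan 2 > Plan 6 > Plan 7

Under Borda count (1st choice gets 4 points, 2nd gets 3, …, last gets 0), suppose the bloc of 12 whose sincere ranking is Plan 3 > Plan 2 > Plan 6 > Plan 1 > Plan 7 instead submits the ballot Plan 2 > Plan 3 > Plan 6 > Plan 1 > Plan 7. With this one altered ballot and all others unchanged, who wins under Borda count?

Plan 3

Borda totals with the altered ballot: Plan 7 27, Plan 1 66, Plan 3 147, Plan 2 122, Plan 6 68.
The winner is unchanged: still Plan 3.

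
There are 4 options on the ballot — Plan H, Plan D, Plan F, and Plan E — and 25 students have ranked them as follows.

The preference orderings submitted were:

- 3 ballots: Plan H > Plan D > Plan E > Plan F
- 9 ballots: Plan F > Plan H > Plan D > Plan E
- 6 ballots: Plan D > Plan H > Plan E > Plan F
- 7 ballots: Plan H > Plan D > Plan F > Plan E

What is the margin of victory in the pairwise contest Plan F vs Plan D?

7

Ballots ranking Plan F above Plan D: 9.
Ballots ranking Plan D above Plan F: 3+6+7 = 16.
Plan D wins 16–9, a margin of 7.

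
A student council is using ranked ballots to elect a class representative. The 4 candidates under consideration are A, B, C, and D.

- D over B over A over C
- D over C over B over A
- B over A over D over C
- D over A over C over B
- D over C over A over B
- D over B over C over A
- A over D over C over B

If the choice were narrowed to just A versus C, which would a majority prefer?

A

Ballots ranking A above C: 4.
Ballots ranking C above A: 3.
A wins the head-to-head, 4–3.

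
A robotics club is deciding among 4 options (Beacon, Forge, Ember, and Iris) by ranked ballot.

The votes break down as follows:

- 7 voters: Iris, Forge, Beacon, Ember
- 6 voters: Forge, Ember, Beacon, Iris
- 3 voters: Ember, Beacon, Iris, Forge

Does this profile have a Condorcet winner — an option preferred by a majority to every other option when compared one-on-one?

No

Head-to-head results (16 voters total):
Beacon vs Forge: Forge wins 13–3.
Beacon vs Ember: Ember wins 9–7.
Beacon vs Iris: Beacon wins 9–7.
Forge vs Ember: Forge wins 13–3.
Forge vs Iris: Iris wins 10–6.
Ember vs Iris: Ember wins 9–7.
No candidate beats all others: Beacon beats Iris beats Forge beats Beacon, a majority cycle.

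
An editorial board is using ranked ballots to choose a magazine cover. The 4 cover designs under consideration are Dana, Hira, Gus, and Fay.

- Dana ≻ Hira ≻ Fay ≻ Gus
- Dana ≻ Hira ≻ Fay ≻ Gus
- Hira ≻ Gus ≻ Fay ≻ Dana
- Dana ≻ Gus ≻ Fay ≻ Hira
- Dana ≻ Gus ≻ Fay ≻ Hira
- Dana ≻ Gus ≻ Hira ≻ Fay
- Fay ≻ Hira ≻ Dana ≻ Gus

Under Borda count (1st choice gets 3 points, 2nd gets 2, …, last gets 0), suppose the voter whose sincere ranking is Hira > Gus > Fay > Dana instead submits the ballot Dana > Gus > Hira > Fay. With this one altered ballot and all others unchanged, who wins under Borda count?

Borda totals with the altered ballot: Dana 19, Hira 8, Gus 8, Fay 7.
The winner is unchanged: still Dana.

Dana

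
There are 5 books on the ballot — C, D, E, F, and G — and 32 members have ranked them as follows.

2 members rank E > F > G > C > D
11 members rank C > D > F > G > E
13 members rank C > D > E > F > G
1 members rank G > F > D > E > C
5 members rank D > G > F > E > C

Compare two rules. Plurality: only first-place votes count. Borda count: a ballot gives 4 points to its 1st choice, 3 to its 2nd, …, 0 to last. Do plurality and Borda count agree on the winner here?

Yes

Plurality first-place counts: C 24, D 5, E 2, F 0, G 1 → C.
Borda totals: C 98, D 94, E 40, F 54, G 34 → C.
The two rules agree on C.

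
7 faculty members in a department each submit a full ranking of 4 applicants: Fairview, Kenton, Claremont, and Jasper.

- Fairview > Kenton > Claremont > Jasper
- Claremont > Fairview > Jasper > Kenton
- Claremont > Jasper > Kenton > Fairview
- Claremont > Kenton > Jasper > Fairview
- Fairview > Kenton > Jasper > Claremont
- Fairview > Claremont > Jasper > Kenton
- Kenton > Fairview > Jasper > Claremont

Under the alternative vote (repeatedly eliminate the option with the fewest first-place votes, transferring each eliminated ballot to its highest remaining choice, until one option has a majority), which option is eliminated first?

Jasper

Round 1: Fairview 3, Claremont 3, Kenton 1, Jasper 0. Jasper has the fewest and is eliminated.
Round 2: Fairview 3, Claremont 3, Kenton 1. Kenton has the fewest and is eliminated.
Round 3: Fairview 4, Claremont 3. Fairview has a majority.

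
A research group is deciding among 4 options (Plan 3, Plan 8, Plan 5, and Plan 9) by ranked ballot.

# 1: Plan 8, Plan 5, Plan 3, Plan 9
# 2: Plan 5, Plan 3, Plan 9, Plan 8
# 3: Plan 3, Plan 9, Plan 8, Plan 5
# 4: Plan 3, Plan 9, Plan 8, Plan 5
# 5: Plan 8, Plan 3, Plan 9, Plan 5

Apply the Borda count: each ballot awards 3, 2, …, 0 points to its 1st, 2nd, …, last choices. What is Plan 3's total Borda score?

11

Borda scores:
  Plan 3: 1 + 2 + 3 + 3 + 2 = 11
  Plan 8: 3 + 0 + 1 + 1 + 3 = 8
  Plan 5: 2 + 3 + 0 + 0 + 0 = 5
  Plan 9: 0 + 1 + 2 + 2 + 1 = 6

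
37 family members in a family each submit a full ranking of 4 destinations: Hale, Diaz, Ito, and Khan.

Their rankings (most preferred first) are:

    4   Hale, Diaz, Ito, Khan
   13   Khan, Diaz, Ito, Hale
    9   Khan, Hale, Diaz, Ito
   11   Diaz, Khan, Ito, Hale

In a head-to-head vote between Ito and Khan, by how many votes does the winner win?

Ballots ranking Ito above Khan: 4.
Ballots ranking Khan above Ito: 13+9+11 = 33.
Khan wins 33–4, a margin of 29.

29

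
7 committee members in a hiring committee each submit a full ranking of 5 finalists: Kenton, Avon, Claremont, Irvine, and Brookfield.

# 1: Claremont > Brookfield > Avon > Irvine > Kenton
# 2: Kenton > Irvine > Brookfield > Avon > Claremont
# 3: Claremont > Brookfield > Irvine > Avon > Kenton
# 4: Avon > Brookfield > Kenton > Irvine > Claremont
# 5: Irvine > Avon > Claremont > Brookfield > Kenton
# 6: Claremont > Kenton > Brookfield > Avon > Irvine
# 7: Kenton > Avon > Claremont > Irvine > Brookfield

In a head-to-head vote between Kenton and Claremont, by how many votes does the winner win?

Ballots ranking Kenton above Claremont: 3.
Ballots ranking Claremont above Kenton: 4.
Claremont wins 4–3, a margin of 1.

1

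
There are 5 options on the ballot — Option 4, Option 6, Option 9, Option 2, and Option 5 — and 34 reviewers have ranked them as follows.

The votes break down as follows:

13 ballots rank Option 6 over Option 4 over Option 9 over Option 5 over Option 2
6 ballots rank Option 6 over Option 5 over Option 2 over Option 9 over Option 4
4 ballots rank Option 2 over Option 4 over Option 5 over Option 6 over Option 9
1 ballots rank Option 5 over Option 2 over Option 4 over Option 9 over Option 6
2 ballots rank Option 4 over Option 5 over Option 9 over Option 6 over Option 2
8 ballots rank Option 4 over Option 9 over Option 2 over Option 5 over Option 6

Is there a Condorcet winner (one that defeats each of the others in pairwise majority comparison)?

Head-to-head results (34 voters total):
Option 4 vs Option 6: Option 6 wins 19–15.
Option 4 vs Option 9: Option 4 wins 28–6.
Option 4 vs Option 2: Option 4 wins 23–11.
Option 4 vs Option 5: Option 4 wins 27–7.
Option 6 vs Option 9: Option 6 wins 23–11.
Option 6 vs Option 2: Option 6 wins 21–13.
Option 6 vs Option 5: Option 6 wins 19–15.
Option 9 vs Option 2: Option 9 wins 23–11.
Option 9 vs Option 5: Option 9 wins 21–13.
Option 2 vs Option 5: Option 5 wins 22–12.
Option 6 beats each rival — Option 4 (19–15), Option 9 (23–11), Option 2 (21–13), Option 5 (19–15) — so Option 6 is the Condorcet winner.

Yes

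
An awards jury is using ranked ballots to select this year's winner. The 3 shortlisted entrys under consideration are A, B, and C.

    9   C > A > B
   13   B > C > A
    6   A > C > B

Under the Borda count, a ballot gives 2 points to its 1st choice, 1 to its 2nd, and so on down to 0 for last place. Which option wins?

Borda scores:
  A: 9·1 + 13·0 + 6·2 = 21
  B: 9·0 + 13·2 + 6·0 = 26
  C: 9·2 + 13·1 + 6·1 = 37
C has the highest total.

C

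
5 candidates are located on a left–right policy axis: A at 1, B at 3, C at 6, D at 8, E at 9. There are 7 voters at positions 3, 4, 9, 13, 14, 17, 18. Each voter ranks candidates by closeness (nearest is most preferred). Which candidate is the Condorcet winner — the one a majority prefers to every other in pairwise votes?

With single-peaked preferences on a line, the Condorcet winner is the candidate closest to the median voter.
The median voter (position 13) is closest to E at 9.
Check: E vs A — voters closer to E: 5 of 7.

E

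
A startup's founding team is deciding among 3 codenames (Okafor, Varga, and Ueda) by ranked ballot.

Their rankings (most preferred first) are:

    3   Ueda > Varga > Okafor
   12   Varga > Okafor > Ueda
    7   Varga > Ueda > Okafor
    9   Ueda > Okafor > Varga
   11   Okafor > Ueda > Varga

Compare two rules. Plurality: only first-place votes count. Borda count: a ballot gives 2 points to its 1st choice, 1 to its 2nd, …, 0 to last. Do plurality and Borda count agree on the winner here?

Plurality first-place counts: Okafor 11, Varga 19, Ueda 12 → Varga.
Borda totals: Okafor 43, Varga 41, Ueda 42 → Okafor.
The two rules disagree: plurality picks Varga, Borda picks Okafor.

No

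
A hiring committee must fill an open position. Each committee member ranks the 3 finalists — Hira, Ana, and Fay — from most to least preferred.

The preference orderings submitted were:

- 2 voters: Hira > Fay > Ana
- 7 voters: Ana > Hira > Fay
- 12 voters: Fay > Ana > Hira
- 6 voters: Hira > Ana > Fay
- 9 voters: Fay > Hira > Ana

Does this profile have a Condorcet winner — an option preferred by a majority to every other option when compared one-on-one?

Head-to-head results (36 voters total):
Hira vs Ana: Ana wins 19–17.
Hira vs Fay: Fay wins 21–15.
Ana vs Fay: Fay wins 23–13.
Fay beats each rival — Hira (21–15), Ana (23–13) — so Fay is the Condorcet winner.

Yes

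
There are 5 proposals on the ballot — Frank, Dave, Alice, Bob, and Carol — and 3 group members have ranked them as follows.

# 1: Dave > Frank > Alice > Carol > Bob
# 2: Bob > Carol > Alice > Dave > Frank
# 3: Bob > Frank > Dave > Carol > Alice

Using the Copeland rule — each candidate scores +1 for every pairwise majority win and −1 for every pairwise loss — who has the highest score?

Bob

Pairwise results:
  Frank vs Dave: Dave wins 2–1.
  Frank vs Alice: Frank wins 2–1.
  Frank vs Bob: Bob wins 2–1.
  Frank vs Carol: Frank wins 2–1.
  Dave vs Alice: Dave wins 2–1.
  Dave vs Bob: Bob wins 2–1.
  Dave vs Carol: Dave wins 2–1.
  Alice vs Bob: Bob wins 2–1.
  Alice vs Carol: Carol wins 2–1.
  Bob vs Carol: Bob wins 2–1.
Copeland scores (wins − losses):
  Frank: 2 − 2 = 0
  Dave: 3 − 1 = 2
  Alice: 0 − 4 = -4
  Bob: 4 − 0 = 4
  Carol: 1 − 3 = -2
Bob has the best Copeland score.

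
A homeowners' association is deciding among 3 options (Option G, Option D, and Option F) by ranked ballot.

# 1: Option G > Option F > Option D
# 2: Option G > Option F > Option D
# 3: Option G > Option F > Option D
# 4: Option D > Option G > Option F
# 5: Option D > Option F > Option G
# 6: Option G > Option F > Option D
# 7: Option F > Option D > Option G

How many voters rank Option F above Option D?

5

Ballots ranking Option F above Option D: 5.
Ballots ranking Option D above Option F: 2.
So 5 of 7 voters prefer Option F to Option D.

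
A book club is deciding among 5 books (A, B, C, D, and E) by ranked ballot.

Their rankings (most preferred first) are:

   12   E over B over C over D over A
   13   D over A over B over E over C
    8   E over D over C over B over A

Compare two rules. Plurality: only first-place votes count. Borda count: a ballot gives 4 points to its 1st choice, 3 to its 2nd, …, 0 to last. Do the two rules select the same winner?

Plurality first-place counts: A 0, B 0, C 0, D 13, E 20 → E.
Borda totals: A 39, B 70, C 40, D 88, E 93 → E.
The two rules agree on E.

Yes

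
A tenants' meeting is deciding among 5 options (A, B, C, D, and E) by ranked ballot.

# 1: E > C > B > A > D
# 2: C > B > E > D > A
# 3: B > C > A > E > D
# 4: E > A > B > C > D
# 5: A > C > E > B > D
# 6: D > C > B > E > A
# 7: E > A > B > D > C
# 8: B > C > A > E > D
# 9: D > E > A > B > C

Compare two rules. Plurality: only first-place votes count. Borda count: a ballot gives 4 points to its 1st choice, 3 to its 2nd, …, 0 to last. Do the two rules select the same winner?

Plurality first-place counts: A 1, B 2, C 1, D 2, E 3 → E.
Borda totals: A 17, B 21, C 20, D 10, E 22 → E.
The two rules agree on E.

Yes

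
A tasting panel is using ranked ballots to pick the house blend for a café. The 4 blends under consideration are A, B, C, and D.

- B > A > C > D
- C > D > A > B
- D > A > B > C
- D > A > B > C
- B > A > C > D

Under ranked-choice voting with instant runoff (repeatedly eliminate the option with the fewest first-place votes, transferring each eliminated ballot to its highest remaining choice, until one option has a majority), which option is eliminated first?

Round 1: B 2, D 2, C 1, A 0. A has the fewest and is eliminated.
Round 2: B 2, D 2, C 1. C has the fewest and is eliminated.
Round 3: D 3, B 2. D has a majority.

A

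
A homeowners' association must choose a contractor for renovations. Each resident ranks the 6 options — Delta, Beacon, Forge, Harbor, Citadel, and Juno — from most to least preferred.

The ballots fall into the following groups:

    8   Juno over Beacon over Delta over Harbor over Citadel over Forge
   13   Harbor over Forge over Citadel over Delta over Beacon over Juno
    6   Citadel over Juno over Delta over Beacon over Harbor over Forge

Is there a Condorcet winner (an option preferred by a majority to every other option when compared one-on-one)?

No

Head-to-head results (27 voters total):
Delta vs Beacon: Delta wins 19–8.
Delta vs Forge: Delta wins 14–13.
Delta vs Harbor: Delta wins 14–13.
Delta vs Citadel: Citadel wins 19–8.
Delta vs Juno: Juno wins 14–13.
Beacon vs Forge: Beacon wins 14–13.
Beacon vs Harbor: Beacon wins 14–13.
Beacon vs Citadel: Citadel wins 19–8.
Beacon vs Juno: Juno wins 14–13.
Forge vs Harbor: Harbor wins 27–0.
Forge vs Citadel: Citadel wins 14–13.
Forge vs Juno: Juno wins 14–13.
Harbor vs Citadel: Harbor wins 21–6.
Harbor vs Juno: Juno wins 14–13.
Citadel vs Juno: Citadel wins 19–8.
No candidate beats all others: Delta beats Harbor beats Citadel beats Delta, a majority cycle.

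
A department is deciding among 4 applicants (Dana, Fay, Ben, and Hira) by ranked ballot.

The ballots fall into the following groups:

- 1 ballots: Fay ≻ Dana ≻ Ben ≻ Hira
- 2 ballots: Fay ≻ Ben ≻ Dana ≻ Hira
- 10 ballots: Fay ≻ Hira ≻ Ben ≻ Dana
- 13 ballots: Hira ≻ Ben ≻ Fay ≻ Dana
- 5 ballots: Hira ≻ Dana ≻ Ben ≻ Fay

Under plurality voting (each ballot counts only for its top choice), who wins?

First-place vote totals:
  Dana: 0
  Fay: 13
  Ben: 0
  Hira: 18
Hira has the most first-place votes.

Hira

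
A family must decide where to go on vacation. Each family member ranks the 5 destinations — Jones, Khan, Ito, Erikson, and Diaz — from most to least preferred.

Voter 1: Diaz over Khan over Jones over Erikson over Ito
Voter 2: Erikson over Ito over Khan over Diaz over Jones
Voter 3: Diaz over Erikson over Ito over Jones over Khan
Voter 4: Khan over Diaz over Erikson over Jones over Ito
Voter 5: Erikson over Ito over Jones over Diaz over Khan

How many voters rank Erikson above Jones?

Ballots ranking Erikson above Jones: 4.
Ballots ranking Jones above Erikson: 1.
So 4 of 5 voters prefer Erikson to Jones.

4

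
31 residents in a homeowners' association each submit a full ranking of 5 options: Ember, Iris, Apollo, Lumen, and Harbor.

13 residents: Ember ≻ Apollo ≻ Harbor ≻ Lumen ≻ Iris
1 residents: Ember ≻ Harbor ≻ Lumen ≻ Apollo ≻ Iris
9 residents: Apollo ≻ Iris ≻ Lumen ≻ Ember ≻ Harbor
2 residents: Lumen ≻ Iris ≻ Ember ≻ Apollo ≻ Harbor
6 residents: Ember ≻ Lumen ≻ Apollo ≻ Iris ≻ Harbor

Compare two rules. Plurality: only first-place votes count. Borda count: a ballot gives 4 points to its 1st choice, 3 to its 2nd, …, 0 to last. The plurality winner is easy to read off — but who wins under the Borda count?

Plurality first-place counts: Ember 20, Iris 0, Apollo 9, Lumen 2, Harbor 0 → Ember.
Borda totals: Ember 93, Iris 39, Apollo 90, Lumen 59, Harbor 29 → Ember.

Ember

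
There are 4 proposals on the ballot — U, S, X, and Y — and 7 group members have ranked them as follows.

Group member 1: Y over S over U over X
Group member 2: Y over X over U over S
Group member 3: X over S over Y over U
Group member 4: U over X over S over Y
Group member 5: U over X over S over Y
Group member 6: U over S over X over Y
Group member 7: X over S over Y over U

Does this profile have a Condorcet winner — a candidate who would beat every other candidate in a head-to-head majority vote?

Head-to-head results (7 voters total):
U vs S: U wins 4–3.
U vs X: U wins 4–3.
U vs Y: Y wins 4–3.
S vs X: X wins 5–2.
S vs Y: S wins 5–2.
X vs Y: X wins 5–2.
No candidate beats all others: U beats S beats Y beats U, a majority cycle.

No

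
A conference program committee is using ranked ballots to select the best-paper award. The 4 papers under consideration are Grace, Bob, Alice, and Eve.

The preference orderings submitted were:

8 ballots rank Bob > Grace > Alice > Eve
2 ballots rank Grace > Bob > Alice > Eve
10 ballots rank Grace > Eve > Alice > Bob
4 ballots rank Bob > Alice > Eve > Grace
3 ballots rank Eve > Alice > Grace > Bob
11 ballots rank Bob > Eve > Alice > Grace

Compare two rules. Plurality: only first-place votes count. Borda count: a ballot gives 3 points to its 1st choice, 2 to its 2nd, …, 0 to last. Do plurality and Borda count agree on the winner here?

Plurality first-place counts: Grace 12, Bob 23, Alice 0, Eve 3 → Bob.
Borda totals: Grace 55, Bob 73, Alice 45, Eve 55 → Bob.
The two rules agree on Bob.

Yes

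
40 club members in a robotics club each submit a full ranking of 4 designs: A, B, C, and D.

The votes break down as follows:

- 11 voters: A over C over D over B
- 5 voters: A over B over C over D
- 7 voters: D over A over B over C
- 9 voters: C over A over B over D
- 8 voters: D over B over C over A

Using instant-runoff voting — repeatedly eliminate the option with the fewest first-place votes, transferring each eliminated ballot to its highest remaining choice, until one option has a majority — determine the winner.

Round 1: A 16, D 15, C 9, B 0. B has the fewest and is eliminated.
Round 2: A 16, D 15, C 9. C has the fewest and is eliminated.
Round 3: A 25, D 15. A has a majority.

A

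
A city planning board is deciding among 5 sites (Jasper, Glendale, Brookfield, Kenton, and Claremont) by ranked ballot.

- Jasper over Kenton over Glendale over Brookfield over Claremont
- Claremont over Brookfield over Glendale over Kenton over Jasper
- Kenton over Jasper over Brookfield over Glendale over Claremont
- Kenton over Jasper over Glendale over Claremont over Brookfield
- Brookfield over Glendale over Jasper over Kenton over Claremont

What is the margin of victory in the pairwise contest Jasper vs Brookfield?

1

Ballots ranking Jasper above Brookfield: 3.
Ballots ranking Brookfield above Jasper: 2.
Jasper wins 3–2, a margin of 1.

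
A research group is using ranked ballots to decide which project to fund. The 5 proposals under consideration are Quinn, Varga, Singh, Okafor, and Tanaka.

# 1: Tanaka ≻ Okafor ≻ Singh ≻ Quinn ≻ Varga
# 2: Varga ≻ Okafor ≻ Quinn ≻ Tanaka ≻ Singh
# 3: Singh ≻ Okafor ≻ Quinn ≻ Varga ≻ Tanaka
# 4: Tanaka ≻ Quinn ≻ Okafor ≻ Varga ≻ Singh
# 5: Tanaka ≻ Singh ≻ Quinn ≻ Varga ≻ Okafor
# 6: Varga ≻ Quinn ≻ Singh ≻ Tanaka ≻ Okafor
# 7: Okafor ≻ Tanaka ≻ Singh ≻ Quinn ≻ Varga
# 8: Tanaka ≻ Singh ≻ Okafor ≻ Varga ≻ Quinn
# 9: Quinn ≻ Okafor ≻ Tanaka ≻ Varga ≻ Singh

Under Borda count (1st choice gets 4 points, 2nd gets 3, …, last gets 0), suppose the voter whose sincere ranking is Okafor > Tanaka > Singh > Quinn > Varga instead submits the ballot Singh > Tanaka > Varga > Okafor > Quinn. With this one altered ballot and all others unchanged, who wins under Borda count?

Tanaka

Borda totals with the altered ballot: Quinn 17, Varga 15, Singh 18, Okafor 17, Tanaka 23.
The winner is unchanged: still Tanaka.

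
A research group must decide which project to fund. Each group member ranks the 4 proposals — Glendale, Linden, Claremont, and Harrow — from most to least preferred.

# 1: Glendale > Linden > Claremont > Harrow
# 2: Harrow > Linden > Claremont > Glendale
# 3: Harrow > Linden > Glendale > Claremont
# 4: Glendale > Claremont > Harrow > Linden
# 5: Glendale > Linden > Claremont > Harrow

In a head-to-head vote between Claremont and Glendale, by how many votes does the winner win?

Ballots ranking Claremont above Glendale: 1.
Ballots ranking Glendale above Claremont: 4.
Glendale wins 4–1, a margin of 3.

3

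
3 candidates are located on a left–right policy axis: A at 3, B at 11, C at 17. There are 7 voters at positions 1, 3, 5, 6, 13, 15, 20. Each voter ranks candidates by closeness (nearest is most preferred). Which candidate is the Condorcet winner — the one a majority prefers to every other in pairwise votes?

With single-peaked preferences on a line, the Condorcet winner is the candidate closest to the median voter.
The median voter (position 6) is closest to A at 3.
Check: A vs B — voters closer to A: 4 of 7.

A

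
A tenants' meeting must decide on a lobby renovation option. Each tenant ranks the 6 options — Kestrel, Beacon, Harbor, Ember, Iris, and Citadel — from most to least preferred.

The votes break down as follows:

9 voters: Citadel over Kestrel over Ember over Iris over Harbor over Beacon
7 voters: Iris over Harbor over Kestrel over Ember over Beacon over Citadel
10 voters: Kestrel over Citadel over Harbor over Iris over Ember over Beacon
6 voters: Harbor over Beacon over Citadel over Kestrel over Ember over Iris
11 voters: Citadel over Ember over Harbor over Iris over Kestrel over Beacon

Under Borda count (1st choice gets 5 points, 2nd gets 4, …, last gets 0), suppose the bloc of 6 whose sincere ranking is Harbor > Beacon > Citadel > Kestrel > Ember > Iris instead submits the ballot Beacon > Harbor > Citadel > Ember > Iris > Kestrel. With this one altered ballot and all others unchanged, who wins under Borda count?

Borda totals with the altered ballot: Kestrel 118, Beacon 37, Harbor 124, Ember 107, Iris 101, Citadel 158.
The winner is unchanged: still Citadel.

Citadel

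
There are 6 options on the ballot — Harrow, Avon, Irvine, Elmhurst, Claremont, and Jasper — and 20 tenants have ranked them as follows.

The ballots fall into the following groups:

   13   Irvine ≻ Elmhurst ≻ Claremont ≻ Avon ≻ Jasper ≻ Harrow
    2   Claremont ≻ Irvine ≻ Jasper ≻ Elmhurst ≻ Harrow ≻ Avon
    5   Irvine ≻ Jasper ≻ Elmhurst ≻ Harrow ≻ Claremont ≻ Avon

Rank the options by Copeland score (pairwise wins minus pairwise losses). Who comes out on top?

Pairwise results:
  Harrow vs Avon: Avon wins 13–7.
  Harrow vs Irvine: Irvine wins 20–0.
  Harrow vs Elmhurst: Elmhurst wins 20–0.
  Harrow vs Claremont: Claremont wins 15–5.
  Harrow vs Jasper: Jasper wins 20–0.
  Avon vs Irvine: Irvine wins 20–0.
  Avon vs Elmhurst: Elmhurst wins 20–0.
  Avon vs Claremont: Claremont wins 20–0.
  Avon vs Jasper: Avon wins 13–7.
  Irvine vs Elmhurst: Irvine wins 20–0.
  Irvine vs Claremont: Irvine wins 18–2.
  Irvine vs Jasper: Irvine wins 20–0.
  Elmhurst vs Claremont: Elmhurst wins 18–2.
  Elmhurst vs Jasper: Elmhurst wins 13–7.
  Claremont vs Jasper: Claremont wins 15–5.
Copeland scores (wins − losses):
  Harrow: 0 − 5 = -5
  Avon: 2 − 3 = -1
  Irvine: 5 − 0 = 5
  Elmhurst: 4 − 1 = 3
  Claremont: 3 − 2 = 1
  Jasper: 1 − 4 = -3
Irvine has the best Copeland score.

Irvine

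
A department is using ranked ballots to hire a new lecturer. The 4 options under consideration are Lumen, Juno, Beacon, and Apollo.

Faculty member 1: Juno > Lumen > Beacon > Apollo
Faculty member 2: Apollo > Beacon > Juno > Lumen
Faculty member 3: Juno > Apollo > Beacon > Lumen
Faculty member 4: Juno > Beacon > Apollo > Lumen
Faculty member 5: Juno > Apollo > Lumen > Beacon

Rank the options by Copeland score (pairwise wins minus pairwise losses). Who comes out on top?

Juno

Pairwise results:
  Lumen vs Juno: Juno wins 5–0.
  Lumen vs Beacon: Beacon wins 3–2.
  Lumen vs Apollo: Apollo wins 4–1.
  Juno vs Beacon: Juno wins 4–1.
  Juno vs Apollo: Juno wins 4–1.
  Beacon vs Apollo: Apollo wins 3–2.
Copeland scores (wins − losses):
  Lumen: 0 − 3 = -3
  Juno: 3 − 0 = 3
  Beacon: 1 − 2 = -1
  Apollo: 2 − 1 = 1
Juno has the best Copeland score.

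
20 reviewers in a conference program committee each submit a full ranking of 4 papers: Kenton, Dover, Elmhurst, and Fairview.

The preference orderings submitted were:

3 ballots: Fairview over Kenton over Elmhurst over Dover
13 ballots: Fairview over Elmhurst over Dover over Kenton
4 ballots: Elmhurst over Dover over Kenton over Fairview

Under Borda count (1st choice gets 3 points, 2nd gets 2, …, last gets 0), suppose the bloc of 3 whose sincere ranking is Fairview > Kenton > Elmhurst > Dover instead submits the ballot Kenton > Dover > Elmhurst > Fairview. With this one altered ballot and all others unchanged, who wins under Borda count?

Elmhurst

Borda totals with the altered ballot: Kenton 13, Dover 27, Elmhurst 41, Fairview 39.
The switch changes the winner from Fairview to Elmhurst.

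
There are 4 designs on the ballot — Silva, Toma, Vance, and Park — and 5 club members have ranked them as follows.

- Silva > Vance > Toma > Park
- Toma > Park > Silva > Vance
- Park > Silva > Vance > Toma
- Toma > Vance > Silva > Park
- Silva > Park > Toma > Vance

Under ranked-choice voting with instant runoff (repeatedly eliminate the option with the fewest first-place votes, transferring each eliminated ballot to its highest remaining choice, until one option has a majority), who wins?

Silva

Round 1: Silva 2, Toma 2, Park 1, Vance 0. Vance has the fewest and is eliminated.
Round 2: Silva 2, Toma 2, Park 1. Park has the fewest and is eliminated.
Round 3: Silva 3, Toma 2. Silva has a majority.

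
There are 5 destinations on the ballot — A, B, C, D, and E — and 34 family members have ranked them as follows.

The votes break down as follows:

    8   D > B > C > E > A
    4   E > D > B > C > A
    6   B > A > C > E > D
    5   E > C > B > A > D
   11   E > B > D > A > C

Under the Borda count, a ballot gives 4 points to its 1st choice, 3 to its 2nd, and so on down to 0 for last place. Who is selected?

Borda scores:
  A: 8·0 + 4·0 + 6·3 + 5·1 + 11·1 = 34
  B: 8·3 + 4·2 + 6·4 + 5·2 + 11·3 = 99
  C: 8·2 + 4·1 + 6·2 + 5·3 + 11·0 = 47
  D: 8·4 + 4·3 + 6·0 + 5·0 + 11·2 = 66
  E: 8·1 + 4·4 + 6·1 + 5·4 + 11·4 = 94
B has the highest total.

B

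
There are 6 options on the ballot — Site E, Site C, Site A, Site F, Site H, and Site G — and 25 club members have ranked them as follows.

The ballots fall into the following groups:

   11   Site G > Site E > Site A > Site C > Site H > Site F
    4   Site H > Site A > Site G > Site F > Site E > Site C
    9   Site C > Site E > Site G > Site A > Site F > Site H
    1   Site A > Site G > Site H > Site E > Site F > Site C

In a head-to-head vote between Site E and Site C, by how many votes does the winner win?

7

Ballots ranking Site E above Site C: 11+4+1 = 16.
Ballots ranking Site C above Site E: 9.
Site E wins 16–9, a margin of 7.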